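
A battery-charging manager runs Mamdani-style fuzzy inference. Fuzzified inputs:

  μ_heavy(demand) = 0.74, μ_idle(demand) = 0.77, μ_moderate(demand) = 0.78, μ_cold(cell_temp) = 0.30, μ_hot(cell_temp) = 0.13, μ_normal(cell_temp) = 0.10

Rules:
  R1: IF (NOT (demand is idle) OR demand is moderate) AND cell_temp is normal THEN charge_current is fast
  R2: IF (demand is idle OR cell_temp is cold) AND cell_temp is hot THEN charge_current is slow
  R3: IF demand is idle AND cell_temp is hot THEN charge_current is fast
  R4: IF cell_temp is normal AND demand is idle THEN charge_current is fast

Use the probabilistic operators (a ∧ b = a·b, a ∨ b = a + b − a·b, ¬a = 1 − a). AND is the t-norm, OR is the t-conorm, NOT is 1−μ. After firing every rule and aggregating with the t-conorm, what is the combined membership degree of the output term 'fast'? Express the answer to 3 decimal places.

R1: (¬idle=1−0.77=0.23 OR moderate=0.78) = 0.8306; AND[a·b] with normal=0.10 → w = 0.0831
R2: (idle=0.77 OR cold=0.30) = 0.8390; AND[a·b] with hot=0.13 → w = 0.1091
R3: idle=0.77, hot=0.13; AND[a·b] → w = 0.1001
R4: normal=0.10, idle=0.77; AND[a·b] → w = 0.0770
Rules with consequent 'fast': {R1, R3, R4} → strengths 0.0831, 0.1001, 0.0770
Aggregate via t-conorm [a + b − a·b]: 0.2384

0.238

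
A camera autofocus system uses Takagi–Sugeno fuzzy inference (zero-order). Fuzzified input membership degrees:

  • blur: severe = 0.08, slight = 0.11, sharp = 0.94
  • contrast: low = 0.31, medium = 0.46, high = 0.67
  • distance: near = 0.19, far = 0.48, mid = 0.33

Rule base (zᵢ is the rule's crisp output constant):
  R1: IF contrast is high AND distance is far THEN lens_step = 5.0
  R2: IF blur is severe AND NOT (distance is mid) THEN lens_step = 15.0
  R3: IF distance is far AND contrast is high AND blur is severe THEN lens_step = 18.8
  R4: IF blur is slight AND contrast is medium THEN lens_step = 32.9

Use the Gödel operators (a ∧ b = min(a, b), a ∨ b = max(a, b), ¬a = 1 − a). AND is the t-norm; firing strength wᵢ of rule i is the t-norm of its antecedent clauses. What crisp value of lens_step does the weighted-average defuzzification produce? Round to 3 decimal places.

R1 (z=5.0): high=0.67, far=0.48; AND[min(a, b)] → w = 0.48
R2 (z=15.0): severe=0.08, ¬mid=1−0.33=0.67; AND[min(a, b)] → w = 0.08
R3 (z=18.8): far=0.48, high=0.67, severe=0.08; AND[min(a, b)] → w = 0.08
R4 (z=32.9): slight=0.11, medium=0.46; AND[min(a, b)] → w = 0.11
Weighted average = (0.48·5.0 + 0.08·15.0 + 0.08·18.8 + 0.11·32.9) / (0.48 + 0.08 + 0.08 + 0.11)
  = 8.7230 / 0.7500 = 11.631

11.631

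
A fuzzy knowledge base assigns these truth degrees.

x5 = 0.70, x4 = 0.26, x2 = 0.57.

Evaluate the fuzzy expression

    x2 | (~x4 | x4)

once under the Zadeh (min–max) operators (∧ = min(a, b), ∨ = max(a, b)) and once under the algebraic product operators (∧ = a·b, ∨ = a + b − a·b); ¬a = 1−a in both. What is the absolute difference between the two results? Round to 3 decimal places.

0.177

Under Zadeh (min–max):
  ~x4 = 1 − 0.26 = 0.74
  ~x4 | x4 = max(a, b) on (0.74, 0.26) = 0.74
  x2 | (~x4 | x4) = max(a, b) on (0.57, 0.74) = 0.74
  → value = 0.7400
Under algebraic product:
  ~x4 = 1 − 0.2600 = 0.7400
  ~x4 | x4 = a + b − a·b on (0.7400, 0.2600) = 0.8076
  x2 | (~x4 | x4) = a + b − a·b on (0.5700, 0.8076) = 0.9173
  → value = 0.9173
|0.7400 − 0.9173| = 0.177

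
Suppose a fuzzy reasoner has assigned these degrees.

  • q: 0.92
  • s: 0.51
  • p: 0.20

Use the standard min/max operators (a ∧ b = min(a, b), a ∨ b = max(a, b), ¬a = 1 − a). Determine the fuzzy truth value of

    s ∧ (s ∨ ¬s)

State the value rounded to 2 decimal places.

¬s = 1 − 0.51 = 0.49
s ∨ ¬s = max(a, b) on (0.51, 0.49) = 0.51
s ∧ (s ∨ ¬s) = min(a, b) on (0.51, 0.51) = 0.51

0.51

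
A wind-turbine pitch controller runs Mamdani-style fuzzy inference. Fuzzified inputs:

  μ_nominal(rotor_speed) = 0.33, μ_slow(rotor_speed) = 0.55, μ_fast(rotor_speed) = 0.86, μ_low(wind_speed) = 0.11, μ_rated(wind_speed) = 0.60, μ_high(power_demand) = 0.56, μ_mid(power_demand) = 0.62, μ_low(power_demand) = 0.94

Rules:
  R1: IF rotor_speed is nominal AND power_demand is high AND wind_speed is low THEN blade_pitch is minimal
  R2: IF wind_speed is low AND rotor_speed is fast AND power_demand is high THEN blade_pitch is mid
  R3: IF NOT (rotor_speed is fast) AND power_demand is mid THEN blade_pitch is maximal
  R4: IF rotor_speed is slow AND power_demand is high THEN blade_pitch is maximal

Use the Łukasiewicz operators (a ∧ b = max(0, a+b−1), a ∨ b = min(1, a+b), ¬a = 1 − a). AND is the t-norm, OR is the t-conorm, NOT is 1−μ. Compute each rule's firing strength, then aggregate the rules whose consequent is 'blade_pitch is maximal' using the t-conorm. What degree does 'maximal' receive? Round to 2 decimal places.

R1: nominal=0.33, high=0.56, low=0.11; AND[max(0, a+b−1)] → w = 0.00
R2: low=0.11, fast=0.86, high=0.56; AND[max(0, a+b−1)] → w = 0.00
R3: ¬fast=1−0.86=0.14, mid=0.62; AND[max(0, a+b−1)] → w = 0.00
R4: slow=0.55, high=0.56; AND[max(0, a+b−1)] → w = 0.11
Rules with consequent 'maximal': {R3, R4} → strengths 0.00, 0.11
Aggregate via t-conorm [min(1, a+b)]: 0.11

0.11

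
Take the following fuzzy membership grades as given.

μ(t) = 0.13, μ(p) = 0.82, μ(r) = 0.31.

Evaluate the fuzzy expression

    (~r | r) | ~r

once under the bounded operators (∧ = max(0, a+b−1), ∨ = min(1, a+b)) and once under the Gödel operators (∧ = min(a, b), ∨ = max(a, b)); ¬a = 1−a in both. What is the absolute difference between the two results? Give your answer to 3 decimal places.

Under bounded:
  ~r = 1 − 0.31 = 0.69
  ~r | r = min(1, a+b) on (0.69, 0.31) = 1.00
  ~r = 1 − 0.31 = 0.69
  (~r | r) | ~r = min(1, a+b) on (1.00, 0.69) = 1.00
  → value = 1.0000
Under Gödel:
  ~r = 1 − 0.31 = 0.69
  ~r | r = max(a, b) on (0.69, 0.31) = 0.69
  ~r = 1 − 0.31 = 0.69
  (~r | r) | ~r = max(a, b) on (0.69, 0.69) = 0.69
  → value = 0.6900
|1.0000 − 0.6900| = 0.310

0.310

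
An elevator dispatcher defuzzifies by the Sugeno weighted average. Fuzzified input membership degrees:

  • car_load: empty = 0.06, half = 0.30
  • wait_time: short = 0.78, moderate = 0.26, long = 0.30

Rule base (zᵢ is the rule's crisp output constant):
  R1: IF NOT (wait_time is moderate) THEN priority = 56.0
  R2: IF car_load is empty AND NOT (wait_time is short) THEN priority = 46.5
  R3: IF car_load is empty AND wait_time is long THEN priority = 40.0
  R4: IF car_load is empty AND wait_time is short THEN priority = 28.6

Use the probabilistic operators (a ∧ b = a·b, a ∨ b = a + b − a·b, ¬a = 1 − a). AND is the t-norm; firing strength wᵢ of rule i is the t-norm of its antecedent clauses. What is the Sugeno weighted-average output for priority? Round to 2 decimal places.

R1 (z=56.0): ¬moderate=1−0.26=0.74 → w = 0.7400
R2 (z=46.5): empty=0.06, ¬short=1−0.78=0.22; AND[a·b] → w = 0.0132
R3 (z=40.0): empty=0.06, long=0.30; AND[a·b] → w = 0.0180
R4 (z=28.6): empty=0.06, short=0.78; AND[a·b] → w = 0.0468
Weighted average = (0.7400·56.0 + 0.0132·46.5 + 0.0180·40.0 + 0.0468·28.6) / (0.7400 + 0.0132 + 0.0180 + 0.0468)
  = 44.1123 / 0.8180 = 53.93

53.93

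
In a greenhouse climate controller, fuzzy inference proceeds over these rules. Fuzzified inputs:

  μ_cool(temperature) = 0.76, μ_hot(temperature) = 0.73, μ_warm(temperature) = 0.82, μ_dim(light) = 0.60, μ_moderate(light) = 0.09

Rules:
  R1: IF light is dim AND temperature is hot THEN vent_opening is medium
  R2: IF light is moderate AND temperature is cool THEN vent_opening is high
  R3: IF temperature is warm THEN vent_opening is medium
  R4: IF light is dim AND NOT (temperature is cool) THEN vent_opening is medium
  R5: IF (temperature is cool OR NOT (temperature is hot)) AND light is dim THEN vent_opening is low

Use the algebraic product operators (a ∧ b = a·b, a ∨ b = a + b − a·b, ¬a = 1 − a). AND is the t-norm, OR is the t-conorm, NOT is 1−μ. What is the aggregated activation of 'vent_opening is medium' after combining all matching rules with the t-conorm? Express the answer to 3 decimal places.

R1: dim=0.60, hot=0.73; AND[a·b] → w = 0.4380
R2: moderate=0.09, cool=0.76; AND[a·b] → w = 0.0684
R3: warm=0.82 → w = 0.8200
R4: dim=0.60, ¬cool=1−0.76=0.24; AND[a·b] → w = 0.1440
R5: (cool=0.76 OR ¬hot=1−0.73=0.27) = 0.8248; AND[a·b] with dim=0.60 → w = 0.4949
Rules with consequent 'medium': {R1, R3, R4} → strengths 0.4380, 0.8200, 0.1440
Aggregate via t-conorm [a + b − a·b]: 0.9134

0.913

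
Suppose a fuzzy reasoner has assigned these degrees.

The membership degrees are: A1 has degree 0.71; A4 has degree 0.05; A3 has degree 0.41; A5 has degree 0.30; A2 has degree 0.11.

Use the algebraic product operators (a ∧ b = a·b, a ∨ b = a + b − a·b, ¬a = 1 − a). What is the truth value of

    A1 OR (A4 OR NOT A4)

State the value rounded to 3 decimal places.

NOT A4 = 1 − 0.0500 = 0.9500
A4 OR NOT A4 = a + b − a·b on (0.0500, 0.9500) = 0.9525
A1 OR (A4 OR NOT A4) = a + b − a·b on (0.7100, 0.9525) = 0.9862

0.986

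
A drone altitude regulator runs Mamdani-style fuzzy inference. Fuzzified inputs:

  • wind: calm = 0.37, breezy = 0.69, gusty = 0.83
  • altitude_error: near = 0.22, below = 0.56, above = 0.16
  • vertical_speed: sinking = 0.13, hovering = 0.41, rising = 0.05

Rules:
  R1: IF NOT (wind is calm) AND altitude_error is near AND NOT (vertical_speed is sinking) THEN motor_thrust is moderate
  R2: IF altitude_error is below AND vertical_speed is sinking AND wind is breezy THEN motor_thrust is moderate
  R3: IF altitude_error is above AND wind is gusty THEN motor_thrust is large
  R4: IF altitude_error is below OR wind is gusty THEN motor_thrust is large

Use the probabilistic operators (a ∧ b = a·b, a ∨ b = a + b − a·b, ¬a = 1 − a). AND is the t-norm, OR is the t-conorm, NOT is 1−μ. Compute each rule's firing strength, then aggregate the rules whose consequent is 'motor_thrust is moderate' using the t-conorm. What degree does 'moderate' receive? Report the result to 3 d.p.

R1: ¬calm=1−0.37=0.63, near=0.22, ¬sinking=1−0.13=0.87; AND[a·b] → w = 0.1206
R2: below=0.56, sinking=0.13, breezy=0.69; AND[a·b] → w = 0.0502
R3: above=0.16, gusty=0.83; AND[a·b] → w = 0.1328
R4: below=0.56, gusty=0.83; OR[a + b − a·b] → w = 0.9252
Rules with consequent 'moderate': {R1, R2} → strengths 0.1206, 0.0502
Aggregate via t-conorm [a + b − a·b]: 0.1648

0.165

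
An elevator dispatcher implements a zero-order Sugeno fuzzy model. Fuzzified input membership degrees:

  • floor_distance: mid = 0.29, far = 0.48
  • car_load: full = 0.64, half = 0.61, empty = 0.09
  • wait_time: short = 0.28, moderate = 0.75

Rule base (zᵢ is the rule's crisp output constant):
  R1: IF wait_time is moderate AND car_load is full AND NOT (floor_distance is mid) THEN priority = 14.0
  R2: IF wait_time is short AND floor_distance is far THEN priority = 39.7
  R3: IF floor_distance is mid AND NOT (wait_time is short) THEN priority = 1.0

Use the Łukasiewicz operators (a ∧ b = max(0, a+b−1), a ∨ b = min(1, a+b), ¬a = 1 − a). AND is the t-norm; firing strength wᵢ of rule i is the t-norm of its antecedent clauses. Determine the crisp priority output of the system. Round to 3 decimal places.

R1 (z=14.0): moderate=0.75, full=0.64, ¬mid=1−0.29=0.71; AND[max(0, a+b−1)] → w = 0.10
R2 (z=39.7): short=0.28, far=0.48; AND[max(0, a+b−1)] → w = 0.00
R3 (z=1.0): mid=0.29, ¬short=1−0.28=0.72; AND[max(0, a+b−1)] → w = 0.01
Weighted average = (0.10·14.0 + 0.00·39.7 + 0.01·1.0) / (0.10 + 0.00 + 0.01)
  = 1.4100 / 0.1100 = 12.818

12.818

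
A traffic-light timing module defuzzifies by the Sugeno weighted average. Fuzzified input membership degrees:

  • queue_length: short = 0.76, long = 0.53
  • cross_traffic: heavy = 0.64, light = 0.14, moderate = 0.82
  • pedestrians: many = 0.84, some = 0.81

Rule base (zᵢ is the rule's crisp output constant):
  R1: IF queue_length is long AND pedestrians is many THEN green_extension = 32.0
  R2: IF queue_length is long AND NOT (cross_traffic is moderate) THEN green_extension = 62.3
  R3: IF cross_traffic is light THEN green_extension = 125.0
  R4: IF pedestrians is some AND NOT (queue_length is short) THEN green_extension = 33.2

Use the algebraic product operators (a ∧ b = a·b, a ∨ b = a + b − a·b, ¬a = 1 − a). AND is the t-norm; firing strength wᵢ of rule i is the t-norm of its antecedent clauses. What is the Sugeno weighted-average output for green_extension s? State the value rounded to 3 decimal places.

50.450

R1 (z=32.0): long=0.53, many=0.84; AND[a·b] → w = 0.4452
R2 (z=62.3): long=0.53, ¬moderate=1−0.82=0.18; AND[a·b] → w = 0.0954
R3 (z=125.0): light=0.14 → w = 0.1400
R4 (z=33.2): some=0.81, ¬short=1−0.76=0.24; AND[a·b] → w = 0.1944
Weighted average = (0.4452·32.0 + 0.0954·62.3 + 0.1400·125.0 + 0.1944·33.2) / (0.4452 + 0.0954 + 0.1400 + 0.1944)
  = 44.1439 / 0.8750 = 50.450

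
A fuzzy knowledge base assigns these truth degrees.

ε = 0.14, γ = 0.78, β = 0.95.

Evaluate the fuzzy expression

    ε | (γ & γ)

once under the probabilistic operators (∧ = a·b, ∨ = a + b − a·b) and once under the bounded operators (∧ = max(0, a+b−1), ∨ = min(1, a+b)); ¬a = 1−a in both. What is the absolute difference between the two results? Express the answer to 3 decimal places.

Under probabilistic:
  γ & γ = a·b on (0.7800, 0.7800) = 0.6084
  ε | (γ & γ) = a + b − a·b on (0.1400, 0.6084) = 0.6632
  → value = 0.6632
Under bounded:
  γ & γ = max(0, a+b−1) on (0.78, 0.78) = 0.56
  ε | (γ & γ) = min(1, a+b) on (0.14, 0.56) = 0.70
  → value = 0.7000
|0.6632 − 0.7000| = 0.037

0.037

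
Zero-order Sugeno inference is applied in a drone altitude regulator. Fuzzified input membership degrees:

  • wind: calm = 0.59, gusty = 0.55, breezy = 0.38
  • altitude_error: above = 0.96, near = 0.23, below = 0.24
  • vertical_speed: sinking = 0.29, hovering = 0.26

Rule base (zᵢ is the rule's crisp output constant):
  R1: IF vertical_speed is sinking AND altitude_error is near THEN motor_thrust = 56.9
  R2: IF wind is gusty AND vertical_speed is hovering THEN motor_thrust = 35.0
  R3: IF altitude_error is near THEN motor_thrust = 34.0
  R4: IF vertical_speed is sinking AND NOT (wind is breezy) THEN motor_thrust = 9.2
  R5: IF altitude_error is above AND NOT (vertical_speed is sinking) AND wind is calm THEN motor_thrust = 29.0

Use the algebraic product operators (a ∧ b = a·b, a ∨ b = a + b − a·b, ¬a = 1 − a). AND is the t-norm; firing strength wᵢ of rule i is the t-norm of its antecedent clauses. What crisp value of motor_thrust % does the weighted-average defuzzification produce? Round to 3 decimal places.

R1 (z=56.9): sinking=0.29, near=0.23; AND[a·b] → w = 0.0667
R2 (z=35.0): gusty=0.55, hovering=0.26; AND[a·b] → w = 0.1430
R3 (z=34.0): near=0.23 → w = 0.2300
R4 (z=9.2): sinking=0.29, ¬breezy=1−0.38=0.62; AND[a·b] → w = 0.1798
R5 (z=29.0): above=0.96, ¬sinking=1−0.29=0.71, calm=0.59; AND[a·b] → w = 0.4021
Weighted average = (0.0667·56.9 + 0.1430·35.0 + 0.2300·34.0 + 0.1798·9.2 + 0.4021·29.0) / (0.0667 + 0.1430 + 0.2300 + 0.1798 + 0.4021)
  = 29.9366 / 1.0216 = 29.302

29.302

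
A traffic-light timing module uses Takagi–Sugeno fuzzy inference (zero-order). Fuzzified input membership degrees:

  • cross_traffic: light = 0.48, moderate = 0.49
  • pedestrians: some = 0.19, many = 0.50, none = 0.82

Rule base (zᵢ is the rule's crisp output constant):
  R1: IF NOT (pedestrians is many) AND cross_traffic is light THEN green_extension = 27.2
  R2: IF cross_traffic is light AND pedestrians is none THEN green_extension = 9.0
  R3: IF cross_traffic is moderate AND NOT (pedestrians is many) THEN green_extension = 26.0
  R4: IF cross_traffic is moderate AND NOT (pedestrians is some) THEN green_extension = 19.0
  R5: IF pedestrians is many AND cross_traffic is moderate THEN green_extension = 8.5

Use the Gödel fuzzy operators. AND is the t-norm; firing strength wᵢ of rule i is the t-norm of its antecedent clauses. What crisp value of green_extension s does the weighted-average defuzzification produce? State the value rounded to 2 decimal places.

17.94

R1 (z=27.2): ¬many=1−0.50=0.50, light=0.48; AND[min(a, b)] → w = 0.48
R2 (z=9.0): light=0.48, none=0.82; AND[min(a, b)] → w = 0.48
R3 (z=26.0): moderate=0.49, ¬many=1−0.50=0.50; AND[min(a, b)] → w = 0.49
R4 (z=19.0): moderate=0.49, ¬some=1−0.19=0.81; AND[min(a, b)] → w = 0.49
R5 (z=8.5): many=0.50, moderate=0.49; AND[min(a, b)] → w = 0.49
Weighted average = (0.48·27.2 + 0.48·9.0 + 0.49·26.0 + 0.49·19.0 + 0.49·8.5) / (0.48 + 0.48 + 0.49 + 0.49 + 0.49)
  = 43.5910 / 2.4300 = 17.94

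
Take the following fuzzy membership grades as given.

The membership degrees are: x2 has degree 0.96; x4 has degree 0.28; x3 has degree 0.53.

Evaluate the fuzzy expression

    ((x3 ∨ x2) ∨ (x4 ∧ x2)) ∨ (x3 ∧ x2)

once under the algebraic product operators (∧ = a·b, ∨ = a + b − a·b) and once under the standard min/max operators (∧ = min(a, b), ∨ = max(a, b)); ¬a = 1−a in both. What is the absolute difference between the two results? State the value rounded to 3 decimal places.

0.033

Under algebraic product:
  x3 ∨ x2 = a + b − a·b on (0.5300, 0.9600) = 0.9812
  x4 ∧ x2 = a·b on (0.2800, 0.9600) = 0.2688
  (x3 ∨ x2) ∨ (x4 ∧ x2) = a + b − a·b on (0.9812, 0.2688) = 0.9863
  x3 ∧ x2 = a·b on (0.5300, 0.9600) = 0.5088
  ((x3 ∨ x2) ∨ (x4 ∧ x2)) ∨ (x3 ∧ x2) = a + b − a·b on (0.9863, 0.5088) = 0.9932
  → value = 0.9932
Under standard min/max:
  x3 ∨ x2 = max(a, b) on (0.53, 0.96) = 0.96
  x4 ∧ x2 = min(a, b) on (0.28, 0.96) = 0.28
  (x3 ∨ x2) ∨ (x4 ∧ x2) = max(a, b) on (0.96, 0.28) = 0.96
  x3 ∧ x2 = min(a, b) on (0.53, 0.96) = 0.53
  ((x3 ∨ x2) ∨ (x4 ∧ x2)) ∨ (x3 ∧ x2) = max(a, b) on (0.96, 0.53) = 0.96
  → value = 0.9600
|0.9932 − 0.9600| = 0.033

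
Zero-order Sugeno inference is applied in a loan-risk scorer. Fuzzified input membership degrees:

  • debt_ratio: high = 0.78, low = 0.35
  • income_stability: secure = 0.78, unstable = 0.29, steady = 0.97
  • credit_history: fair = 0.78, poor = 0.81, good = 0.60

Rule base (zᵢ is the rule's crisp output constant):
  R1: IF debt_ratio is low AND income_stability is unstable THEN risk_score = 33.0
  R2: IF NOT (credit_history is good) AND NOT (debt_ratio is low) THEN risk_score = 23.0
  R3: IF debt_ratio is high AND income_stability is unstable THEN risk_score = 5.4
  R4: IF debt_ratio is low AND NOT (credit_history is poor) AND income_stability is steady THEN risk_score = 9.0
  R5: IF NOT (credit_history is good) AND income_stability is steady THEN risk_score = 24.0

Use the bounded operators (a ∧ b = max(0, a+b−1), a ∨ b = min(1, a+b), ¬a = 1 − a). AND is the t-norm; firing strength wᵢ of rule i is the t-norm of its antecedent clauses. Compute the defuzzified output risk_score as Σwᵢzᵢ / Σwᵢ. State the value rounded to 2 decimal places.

21.24

R1 (z=33.0): low=0.35, unstable=0.29; AND[max(0, a+b−1)] → w = 0.00
R2 (z=23.0): ¬good=1−0.60=0.40, ¬low=1−0.35=0.65; AND[max(0, a+b−1)] → w = 0.05
R3 (z=5.4): high=0.78, unstable=0.29; AND[max(0, a+b−1)] → w = 0.07
R4 (z=9.0): low=0.35, ¬poor=1−0.81=0.19, steady=0.97; AND[max(0, a+b−1)] → w = 0.00
R5 (z=24.0): ¬good=1−0.60=0.40, steady=0.97; AND[max(0, a+b−1)] → w = 0.37
Weighted average = (0.00·33.0 + 0.05·23.0 + 0.07·5.4 + 0.00·9.0 + 0.37·24.0) / (0.00 + 0.05 + 0.07 + 0.00 + 0.37)
  = 10.4080 / 0.4900 = 21.24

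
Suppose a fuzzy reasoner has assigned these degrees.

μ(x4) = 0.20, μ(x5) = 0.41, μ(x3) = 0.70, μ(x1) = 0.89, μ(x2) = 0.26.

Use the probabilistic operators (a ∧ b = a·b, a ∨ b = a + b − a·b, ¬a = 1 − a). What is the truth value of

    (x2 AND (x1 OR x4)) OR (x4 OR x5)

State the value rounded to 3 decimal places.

x1 OR x4 = a + b − a·b on (0.8900, 0.2000) = 0.9120
x2 AND (x1 OR x4) = a·b on (0.2600, 0.9120) = 0.2371
x4 OR x5 = a + b − a·b on (0.2000, 0.4100) = 0.5280
(x2 AND (x1 OR x4)) OR (x4 OR x5) = a + b − a·b on (0.2371, 0.5280) = 0.6399

0.640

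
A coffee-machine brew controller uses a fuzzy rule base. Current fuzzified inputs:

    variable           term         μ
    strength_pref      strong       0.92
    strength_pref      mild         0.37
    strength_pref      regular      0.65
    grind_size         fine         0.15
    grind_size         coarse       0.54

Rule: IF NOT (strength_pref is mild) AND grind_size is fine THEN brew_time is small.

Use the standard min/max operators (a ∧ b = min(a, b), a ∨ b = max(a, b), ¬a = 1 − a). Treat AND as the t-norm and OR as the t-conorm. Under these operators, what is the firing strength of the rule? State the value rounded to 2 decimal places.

0.15

firing strength: ¬mild=1−0.37=0.63, fine=0.15; AND[min(a, b)] → w = 0.15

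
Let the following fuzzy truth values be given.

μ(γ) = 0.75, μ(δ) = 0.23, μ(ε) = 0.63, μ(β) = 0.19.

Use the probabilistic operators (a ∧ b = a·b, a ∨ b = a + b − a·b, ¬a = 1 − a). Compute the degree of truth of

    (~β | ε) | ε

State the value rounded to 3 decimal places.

0.974

~β = 1 − 0.1900 = 0.8100
~β | ε = a + b − a·b on (0.8100, 0.6300) = 0.9297
(~β | ε) | ε = a + b − a·b on (0.9297, 0.6300) = 0.9740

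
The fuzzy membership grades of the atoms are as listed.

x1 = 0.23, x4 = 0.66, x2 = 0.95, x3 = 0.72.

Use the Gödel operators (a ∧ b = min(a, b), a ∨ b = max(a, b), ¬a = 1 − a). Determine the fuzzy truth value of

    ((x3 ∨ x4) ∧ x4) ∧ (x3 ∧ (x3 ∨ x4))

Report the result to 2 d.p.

x3 ∨ x4 = max(a, b) on (0.72, 0.66) = 0.72
(x3 ∨ x4) ∧ x4 = min(a, b) on (0.72, 0.66) = 0.66
x3 ∨ x4 = max(a, b) on (0.72, 0.66) = 0.72
x3 ∧ (x3 ∨ x4) = min(a, b) on (0.72, 0.72) = 0.72
((x3 ∨ x4) ∧ x4) ∧ (x3 ∧ (x3 ∨ x4)) = min(a, b) on (0.66, 0.72) = 0.66

0.66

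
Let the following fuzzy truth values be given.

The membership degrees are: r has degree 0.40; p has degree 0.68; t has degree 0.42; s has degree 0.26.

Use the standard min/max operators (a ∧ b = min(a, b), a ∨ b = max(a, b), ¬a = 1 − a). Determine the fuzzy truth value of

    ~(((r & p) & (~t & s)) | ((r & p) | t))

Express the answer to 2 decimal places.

r & p = min(a, b) on (0.40, 0.68) = 0.40
~t = 1 − 0.42 = 0.58
~t & s = min(a, b) on (0.58, 0.26) = 0.26
(r & p) & (~t & s) = min(a, b) on (0.40, 0.26) = 0.26
r & p = min(a, b) on (0.40, 0.68) = 0.40
(r & p) | t = max(a, b) on (0.40, 0.42) = 0.42
((r & p) & (~t & s)) | ((r & p) | t) = max(a, b) on (0.26, 0.42) = 0.42
~(((r & p) & (~t & s)) | ((r & p) | t)) = 1 − 0.42 = 0.58

0.58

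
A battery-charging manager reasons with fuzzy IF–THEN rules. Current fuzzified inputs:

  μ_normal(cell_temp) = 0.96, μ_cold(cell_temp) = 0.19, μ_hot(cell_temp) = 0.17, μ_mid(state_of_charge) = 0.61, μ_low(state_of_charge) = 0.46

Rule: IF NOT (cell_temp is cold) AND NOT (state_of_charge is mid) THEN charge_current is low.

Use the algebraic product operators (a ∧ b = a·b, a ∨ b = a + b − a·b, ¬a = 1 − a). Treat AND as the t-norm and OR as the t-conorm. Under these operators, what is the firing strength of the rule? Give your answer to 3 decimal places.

firing strength: ¬cold=1−0.19=0.81, ¬mid=1−0.61=0.39; AND[a·b] → w = 0.3159

0.316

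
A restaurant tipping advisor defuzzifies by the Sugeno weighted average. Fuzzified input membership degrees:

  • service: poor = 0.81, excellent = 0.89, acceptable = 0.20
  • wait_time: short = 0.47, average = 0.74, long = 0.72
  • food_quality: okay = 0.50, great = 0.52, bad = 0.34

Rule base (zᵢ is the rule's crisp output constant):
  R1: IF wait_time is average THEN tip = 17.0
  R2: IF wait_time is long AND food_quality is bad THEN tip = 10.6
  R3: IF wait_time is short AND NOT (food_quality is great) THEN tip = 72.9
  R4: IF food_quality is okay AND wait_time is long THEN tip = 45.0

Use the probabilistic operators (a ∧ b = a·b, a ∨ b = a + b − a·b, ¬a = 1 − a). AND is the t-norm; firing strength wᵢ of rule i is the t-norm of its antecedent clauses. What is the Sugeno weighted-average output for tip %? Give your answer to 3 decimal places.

R1 (z=17.0): average=0.74 → w = 0.7400
R2 (z=10.6): long=0.72, bad=0.34; AND[a·b] → w = 0.2448
R3 (z=72.9): short=0.47, ¬great=1−0.52=0.48; AND[a·b] → w = 0.2256
R4 (z=45.0): okay=0.50, long=0.72; AND[a·b] → w = 0.3600
Weighted average = (0.7400·17.0 + 0.2448·10.6 + 0.2256·72.9 + 0.3600·45.0) / (0.7400 + 0.2448 + 0.2256 + 0.3600)
  = 47.8211 / 1.5704 = 30.452

30.452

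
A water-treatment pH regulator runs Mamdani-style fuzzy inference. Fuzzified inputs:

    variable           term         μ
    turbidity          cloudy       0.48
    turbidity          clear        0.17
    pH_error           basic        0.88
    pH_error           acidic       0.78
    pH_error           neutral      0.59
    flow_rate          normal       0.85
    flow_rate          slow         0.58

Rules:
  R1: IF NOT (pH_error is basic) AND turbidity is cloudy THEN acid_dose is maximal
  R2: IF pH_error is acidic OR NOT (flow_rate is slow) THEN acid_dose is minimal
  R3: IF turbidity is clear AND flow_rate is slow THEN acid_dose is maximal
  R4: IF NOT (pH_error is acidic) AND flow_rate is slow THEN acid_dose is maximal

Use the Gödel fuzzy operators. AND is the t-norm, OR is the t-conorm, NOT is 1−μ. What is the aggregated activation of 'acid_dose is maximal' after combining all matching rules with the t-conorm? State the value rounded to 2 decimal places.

0.22

R1: ¬basic=1−0.88=0.12, cloudy=0.48; AND[min(a, b)] → w = 0.12
R2: acidic=0.78, ¬slow=1−0.58=0.42; OR[max(a, b)] → w = 0.78
R3: clear=0.17, slow=0.58; AND[min(a, b)] → w = 0.17
R4: ¬acidic=1−0.78=0.22, slow=0.58; AND[min(a, b)] → w = 0.22
Rules with consequent 'maximal': {R1, R3, R4} → strengths 0.12, 0.17, 0.22
Aggregate via t-conorm [max(a, b)]: 0.22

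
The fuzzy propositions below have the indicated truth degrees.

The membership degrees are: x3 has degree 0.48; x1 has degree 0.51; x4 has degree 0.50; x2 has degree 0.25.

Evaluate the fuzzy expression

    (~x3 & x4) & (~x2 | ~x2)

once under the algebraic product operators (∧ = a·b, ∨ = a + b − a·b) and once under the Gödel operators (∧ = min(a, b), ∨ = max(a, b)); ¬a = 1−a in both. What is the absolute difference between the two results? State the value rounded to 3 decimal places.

0.256

Under algebraic product:
  ~x3 = 1 − 0.4800 = 0.5200
  ~x3 & x4 = a·b on (0.5200, 0.5000) = 0.2600
  ~x2 = 1 − 0.2500 = 0.7500
  ~x2 = 1 − 0.2500 = 0.7500
  ~x2 | ~x2 = a + b − a·b on (0.7500, 0.7500) = 0.9375
  (~x3 & x4) & (~x2 | ~x2) = a·b on (0.2600, 0.9375) = 0.2438
  → value = 0.2438
Under Gödel:
  ~x3 = 1 − 0.48 = 0.52
  ~x3 & x4 = min(a, b) on (0.52, 0.50) = 0.50
  ~x2 = 1 − 0.25 = 0.75
  ~x2 = 1 − 0.25 = 0.75
  ~x2 | ~x2 = max(a, b) on (0.75, 0.75) = 0.75
  (~x3 & x4) & (~x2 | ~x2) = min(a, b) on (0.50, 0.75) = 0.50
  → value = 0.5000
|0.2438 − 0.5000| = 0.256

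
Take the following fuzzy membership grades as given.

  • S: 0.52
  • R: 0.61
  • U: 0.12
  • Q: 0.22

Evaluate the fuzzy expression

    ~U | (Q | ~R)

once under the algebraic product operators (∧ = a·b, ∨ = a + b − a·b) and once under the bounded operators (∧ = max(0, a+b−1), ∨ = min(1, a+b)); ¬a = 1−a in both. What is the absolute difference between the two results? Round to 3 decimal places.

Under algebraic product:
  ~U = 1 − 0.1200 = 0.8800
  ~R = 1 − 0.6100 = 0.3900
  Q | ~R = a + b − a·b on (0.2200, 0.3900) = 0.5242
  ~U | (Q | ~R) = a + b − a·b on (0.8800, 0.5242) = 0.9429
  → value = 0.9429
Under bounded:
  ~U = 1 − 0.12 = 0.88
  ~R = 1 − 0.61 = 0.39
  Q | ~R = min(1, a+b) on (0.22, 0.39) = 0.61
  ~U | (Q | ~R) = min(1, a+b) on (0.88, 0.61) = 1.00
  → value = 1.0000
|0.9429 − 1.0000| = 0.057

0.057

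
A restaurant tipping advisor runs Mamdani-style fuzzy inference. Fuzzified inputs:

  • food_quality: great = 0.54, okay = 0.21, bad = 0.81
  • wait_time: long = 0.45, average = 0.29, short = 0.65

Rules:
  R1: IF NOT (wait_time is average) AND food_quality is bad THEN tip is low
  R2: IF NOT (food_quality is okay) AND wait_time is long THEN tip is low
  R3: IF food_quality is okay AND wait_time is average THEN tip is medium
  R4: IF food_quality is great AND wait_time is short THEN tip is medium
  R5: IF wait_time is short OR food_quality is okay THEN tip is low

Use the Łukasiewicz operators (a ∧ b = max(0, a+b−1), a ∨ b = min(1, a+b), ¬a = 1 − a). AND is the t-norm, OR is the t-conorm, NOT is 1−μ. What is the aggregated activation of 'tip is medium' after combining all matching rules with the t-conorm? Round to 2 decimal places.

0.19

R1: ¬average=1−0.29=0.71, bad=0.81; AND[max(0, a+b−1)] → w = 0.52
R2: ¬okay=1−0.21=0.79, long=0.45; AND[max(0, a+b−1)] → w = 0.24
R3: okay=0.21, average=0.29; AND[max(0, a+b−1)] → w = 0.00
R4: great=0.54, short=0.65; AND[max(0, a+b−1)] → w = 0.19
R5: short=0.65, okay=0.21; OR[min(1, a+b)] → w = 0.86
Rules with consequent 'medium': {R3, R4} → strengths 0.00, 0.19
Aggregate via t-conorm [min(1, a+b)]: 0.19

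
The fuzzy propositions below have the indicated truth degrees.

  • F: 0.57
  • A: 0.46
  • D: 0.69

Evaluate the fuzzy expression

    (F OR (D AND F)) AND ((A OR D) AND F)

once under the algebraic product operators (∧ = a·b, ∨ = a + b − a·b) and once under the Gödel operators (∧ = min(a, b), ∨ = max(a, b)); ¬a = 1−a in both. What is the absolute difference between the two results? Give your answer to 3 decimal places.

Under algebraic product:
  D AND F = a·b on (0.6900, 0.5700) = 0.3933
  F OR (D AND F) = a + b − a·b on (0.5700, 0.3933) = 0.7391
  A OR D = a + b − a·b on (0.4600, 0.6900) = 0.8326
  (A OR D) AND F = a·b on (0.8326, 0.5700) = 0.4746
  (F OR (D AND F)) AND ((A OR D) AND F) = a·b on (0.7391, 0.4746) = 0.3508
  → value = 0.3508
Under Gödel:
  D AND F = min(a, b) on (0.69, 0.57) = 0.57
  F OR (D AND F) = max(a, b) on (0.57, 0.57) = 0.57
  A OR D = max(a, b) on (0.46, 0.69) = 0.69
  (A OR D) AND F = min(a, b) on (0.69, 0.57) = 0.57
  (F OR (D AND F)) AND ((A OR D) AND F) = min(a, b) on (0.57, 0.57) = 0.57
  → value = 0.5700
|0.3508 − 0.5700| = 0.219

0.219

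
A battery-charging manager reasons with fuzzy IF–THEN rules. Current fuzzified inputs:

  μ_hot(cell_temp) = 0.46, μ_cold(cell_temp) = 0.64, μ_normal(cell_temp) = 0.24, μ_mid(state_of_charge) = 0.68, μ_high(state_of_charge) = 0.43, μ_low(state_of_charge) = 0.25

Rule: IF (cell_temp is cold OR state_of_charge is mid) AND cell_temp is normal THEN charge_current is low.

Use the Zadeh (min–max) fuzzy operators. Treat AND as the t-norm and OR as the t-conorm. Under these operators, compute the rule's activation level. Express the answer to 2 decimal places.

firing strength: (cold=0.64 OR mid=0.68) = 0.68; AND[min(a, b)] with normal=0.24 → w = 0.24

0.24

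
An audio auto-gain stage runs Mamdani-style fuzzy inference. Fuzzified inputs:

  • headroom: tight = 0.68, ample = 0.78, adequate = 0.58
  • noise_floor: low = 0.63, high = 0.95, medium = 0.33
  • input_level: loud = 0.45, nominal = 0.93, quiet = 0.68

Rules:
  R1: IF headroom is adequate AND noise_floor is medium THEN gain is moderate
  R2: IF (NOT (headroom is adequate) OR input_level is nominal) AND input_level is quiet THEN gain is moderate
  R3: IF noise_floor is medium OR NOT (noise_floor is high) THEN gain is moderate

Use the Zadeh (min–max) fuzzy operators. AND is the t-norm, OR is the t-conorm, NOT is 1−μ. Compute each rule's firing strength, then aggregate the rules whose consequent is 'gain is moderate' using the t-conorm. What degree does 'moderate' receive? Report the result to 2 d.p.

0.68

R1: adequate=0.58, medium=0.33; AND[min(a, b)] → w = 0.33
R2: (¬adequate=1−0.58=0.42 OR nominal=0.93) = 0.93; AND[min(a, b)] with quiet=0.68 → w = 0.68
R3: medium=0.33, ¬high=1−0.95=0.05; OR[max(a, b)] → w = 0.33
Rules with consequent 'moderate': {R1, R2, R3} → strengths 0.33, 0.68, 0.33
Aggregate via t-conorm [max(a, b)]: 0.68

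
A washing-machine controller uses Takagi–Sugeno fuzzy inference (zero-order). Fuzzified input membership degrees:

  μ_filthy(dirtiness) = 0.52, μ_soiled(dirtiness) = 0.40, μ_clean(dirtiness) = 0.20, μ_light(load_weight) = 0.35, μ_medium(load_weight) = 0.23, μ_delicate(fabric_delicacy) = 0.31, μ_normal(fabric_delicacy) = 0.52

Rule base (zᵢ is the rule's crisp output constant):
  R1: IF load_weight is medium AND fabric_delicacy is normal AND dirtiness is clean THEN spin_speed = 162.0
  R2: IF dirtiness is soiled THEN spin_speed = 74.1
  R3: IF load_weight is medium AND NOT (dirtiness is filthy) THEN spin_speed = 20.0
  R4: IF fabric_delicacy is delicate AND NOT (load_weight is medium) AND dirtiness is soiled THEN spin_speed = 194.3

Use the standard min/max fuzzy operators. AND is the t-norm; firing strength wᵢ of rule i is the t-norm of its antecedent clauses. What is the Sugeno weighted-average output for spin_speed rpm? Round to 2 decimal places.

111.29

R1 (z=162.0): medium=0.23, normal=0.52, clean=0.20; AND[min(a, b)] → w = 0.20
R2 (z=74.1): soiled=0.40 → w = 0.40
R3 (z=20.0): medium=0.23, ¬filthy=1−0.52=0.48; AND[min(a, b)] → w = 0.23
R4 (z=194.3): delicate=0.31, ¬medium=1−0.23=0.77, soiled=0.40; AND[min(a, b)] → w = 0.31
Weighted average = (0.20·162.0 + 0.40·74.1 + 0.23·20.0 + 0.31·194.3) / (0.20 + 0.40 + 0.23 + 0.31)
  = 126.8730 / 1.1400 = 111.29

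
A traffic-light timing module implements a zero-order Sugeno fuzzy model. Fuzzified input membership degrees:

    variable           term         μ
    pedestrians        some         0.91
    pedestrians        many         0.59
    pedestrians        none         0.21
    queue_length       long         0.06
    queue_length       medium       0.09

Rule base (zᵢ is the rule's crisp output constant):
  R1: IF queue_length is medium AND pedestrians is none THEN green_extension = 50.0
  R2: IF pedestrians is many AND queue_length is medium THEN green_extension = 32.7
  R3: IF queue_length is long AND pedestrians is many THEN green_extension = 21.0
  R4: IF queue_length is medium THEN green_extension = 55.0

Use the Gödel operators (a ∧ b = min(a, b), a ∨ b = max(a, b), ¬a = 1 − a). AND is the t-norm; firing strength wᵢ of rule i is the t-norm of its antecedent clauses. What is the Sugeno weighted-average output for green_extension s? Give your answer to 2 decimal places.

R1 (z=50.0): medium=0.09, none=0.21; AND[min(a, b)] → w = 0.09
R2 (z=32.7): many=0.59, medium=0.09; AND[min(a, b)] → w = 0.09
R3 (z=21.0): long=0.06, many=0.59; AND[min(a, b)] → w = 0.06
R4 (z=55.0): medium=0.09 → w = 0.09
Weighted average = (0.09·50.0 + 0.09·32.7 + 0.06·21.0 + 0.09·55.0) / (0.09 + 0.09 + 0.06 + 0.09)
  = 13.6530 / 0.3300 = 41.37

41.37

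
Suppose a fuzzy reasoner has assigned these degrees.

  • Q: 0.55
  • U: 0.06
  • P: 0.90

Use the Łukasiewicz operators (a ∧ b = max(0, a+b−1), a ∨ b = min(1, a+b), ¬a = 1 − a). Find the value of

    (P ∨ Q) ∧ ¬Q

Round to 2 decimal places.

0.45

P ∨ Q = min(1, a+b) on (0.90, 0.55) = 1.00
¬Q = 1 − 0.55 = 0.45
(P ∨ Q) ∧ ¬Q = max(0, a+b−1) on (1.00, 0.45) = 0.45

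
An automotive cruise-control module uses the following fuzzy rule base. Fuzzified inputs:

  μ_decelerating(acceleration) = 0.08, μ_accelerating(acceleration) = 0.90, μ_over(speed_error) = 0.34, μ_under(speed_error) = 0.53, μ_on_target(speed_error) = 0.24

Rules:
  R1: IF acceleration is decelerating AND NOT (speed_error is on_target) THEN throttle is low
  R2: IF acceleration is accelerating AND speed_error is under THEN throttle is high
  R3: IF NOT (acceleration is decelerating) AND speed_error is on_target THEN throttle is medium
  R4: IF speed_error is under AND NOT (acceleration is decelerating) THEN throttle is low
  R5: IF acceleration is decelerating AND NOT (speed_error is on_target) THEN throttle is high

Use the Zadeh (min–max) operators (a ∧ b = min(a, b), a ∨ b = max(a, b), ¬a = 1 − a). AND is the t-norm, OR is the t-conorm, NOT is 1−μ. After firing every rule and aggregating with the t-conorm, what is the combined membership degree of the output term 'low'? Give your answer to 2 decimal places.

0.53

R1: decelerating=0.08, ¬on_target=1−0.24=0.76; AND[min(a, b)] → w = 0.08
R2: accelerating=0.90, under=0.53; AND[min(a, b)] → w = 0.53
R3: ¬decelerating=1−0.08=0.92, on_target=0.24; AND[min(a, b)] → w = 0.24
R4: under=0.53, ¬decelerating=1−0.08=0.92; AND[min(a, b)] → w = 0.53
R5: decelerating=0.08, ¬on_target=1−0.24=0.76; AND[min(a, b)] → w = 0.08
Rules with consequent 'low': {R1, R4} → strengths 0.08, 0.53
Aggregate via t-conorm [max(a, b)]: 0.53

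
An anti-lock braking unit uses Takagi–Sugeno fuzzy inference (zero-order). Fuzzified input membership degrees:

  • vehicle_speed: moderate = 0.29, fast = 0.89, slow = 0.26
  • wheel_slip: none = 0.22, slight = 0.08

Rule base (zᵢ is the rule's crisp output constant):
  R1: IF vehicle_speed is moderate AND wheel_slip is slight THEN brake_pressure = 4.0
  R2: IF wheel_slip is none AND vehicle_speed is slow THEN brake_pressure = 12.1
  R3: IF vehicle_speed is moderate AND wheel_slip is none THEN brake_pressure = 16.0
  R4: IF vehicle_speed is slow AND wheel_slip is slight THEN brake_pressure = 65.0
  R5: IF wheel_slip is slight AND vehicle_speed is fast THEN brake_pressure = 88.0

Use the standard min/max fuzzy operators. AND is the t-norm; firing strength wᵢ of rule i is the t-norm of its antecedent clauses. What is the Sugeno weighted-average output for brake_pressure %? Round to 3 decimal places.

R1 (z=4.0): moderate=0.29, slight=0.08; AND[min(a, b)] → w = 0.08
R2 (z=12.1): none=0.22, slow=0.26; AND[min(a, b)] → w = 0.22
R3 (z=16.0): moderate=0.29, none=0.22; AND[min(a, b)] → w = 0.22
R4 (z=65.0): slow=0.26, slight=0.08; AND[min(a, b)] → w = 0.08
R5 (z=88.0): slight=0.08, fast=0.89; AND[min(a, b)] → w = 0.08
Weighted average = (0.08·4.0 + 0.22·12.1 + 0.22·16.0 + 0.08·65.0 + 0.08·88.0) / (0.08 + 0.22 + 0.22 + 0.08 + 0.08)
  = 18.7420 / 0.6800 = 27.562

27.562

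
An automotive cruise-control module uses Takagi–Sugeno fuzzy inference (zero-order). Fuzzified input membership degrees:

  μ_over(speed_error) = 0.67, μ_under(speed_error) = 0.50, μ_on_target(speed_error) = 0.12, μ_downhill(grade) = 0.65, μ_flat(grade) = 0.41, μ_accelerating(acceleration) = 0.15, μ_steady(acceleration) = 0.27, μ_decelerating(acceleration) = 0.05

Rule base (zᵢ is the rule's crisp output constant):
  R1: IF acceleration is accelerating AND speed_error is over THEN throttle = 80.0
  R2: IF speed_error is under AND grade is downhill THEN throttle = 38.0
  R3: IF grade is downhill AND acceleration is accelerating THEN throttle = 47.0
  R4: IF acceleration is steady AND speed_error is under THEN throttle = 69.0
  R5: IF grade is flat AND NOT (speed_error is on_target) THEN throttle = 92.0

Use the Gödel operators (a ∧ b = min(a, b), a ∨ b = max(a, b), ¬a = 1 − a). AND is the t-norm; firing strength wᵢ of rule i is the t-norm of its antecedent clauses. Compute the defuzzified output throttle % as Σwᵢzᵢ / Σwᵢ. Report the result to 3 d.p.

R1 (z=80.0): accelerating=0.15, over=0.67; AND[min(a, b)] → w = 0.15
R2 (z=38.0): under=0.50, downhill=0.65; AND[min(a, b)] → w = 0.50
R3 (z=47.0): downhill=0.65, accelerating=0.15; AND[min(a, b)] → w = 0.15
R4 (z=69.0): steady=0.27, under=0.50; AND[min(a, b)] → w = 0.27
R5 (z=92.0): flat=0.41, ¬on_target=1−0.12=0.88; AND[min(a, b)] → w = 0.41
Weighted average = (0.15·80.0 + 0.50·38.0 + 0.15·47.0 + 0.27·69.0 + 0.41·92.0) / (0.15 + 0.50 + 0.15 + 0.27 + 0.41)
  = 94.4000 / 1.4800 = 63.784

63.784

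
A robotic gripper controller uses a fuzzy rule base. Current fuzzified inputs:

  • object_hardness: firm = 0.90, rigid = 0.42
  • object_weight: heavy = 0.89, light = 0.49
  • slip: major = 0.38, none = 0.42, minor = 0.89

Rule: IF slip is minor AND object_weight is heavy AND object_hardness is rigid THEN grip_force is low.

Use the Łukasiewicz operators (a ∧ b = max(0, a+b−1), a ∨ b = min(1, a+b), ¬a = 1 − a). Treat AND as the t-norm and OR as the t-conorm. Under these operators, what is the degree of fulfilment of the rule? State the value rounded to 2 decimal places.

0.20

firing strength: minor=0.89, heavy=0.89, rigid=0.42; AND[max(0, a+b−1)] → w = 0.20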